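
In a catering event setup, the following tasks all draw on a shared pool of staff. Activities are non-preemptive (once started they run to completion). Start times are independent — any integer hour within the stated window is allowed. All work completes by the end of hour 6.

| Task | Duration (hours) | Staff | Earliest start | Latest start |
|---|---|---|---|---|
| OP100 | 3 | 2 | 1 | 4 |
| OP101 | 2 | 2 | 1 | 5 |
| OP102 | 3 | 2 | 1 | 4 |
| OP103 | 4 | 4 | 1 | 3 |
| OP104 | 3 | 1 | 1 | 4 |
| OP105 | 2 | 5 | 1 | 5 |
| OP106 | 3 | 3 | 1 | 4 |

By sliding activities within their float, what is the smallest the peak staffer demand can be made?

10

Early-start (OP100@1, OP101@1, OP102@1, OP103@1, OP104@1, OP105@1, OP106@1) gives peak 19: h1:19  h2:19  h3:12  h4:4  h5:0  h6:0.
Shift OP104→3, OP105→5, OP106→4.
Schedule OP100@1, OP101@1, OP102@1, OP103@1, OP104@3, OP105@5, OP106@4: h1:10  h2:10  h3:9  h4:8  h5:9  h6:8 — peak 10.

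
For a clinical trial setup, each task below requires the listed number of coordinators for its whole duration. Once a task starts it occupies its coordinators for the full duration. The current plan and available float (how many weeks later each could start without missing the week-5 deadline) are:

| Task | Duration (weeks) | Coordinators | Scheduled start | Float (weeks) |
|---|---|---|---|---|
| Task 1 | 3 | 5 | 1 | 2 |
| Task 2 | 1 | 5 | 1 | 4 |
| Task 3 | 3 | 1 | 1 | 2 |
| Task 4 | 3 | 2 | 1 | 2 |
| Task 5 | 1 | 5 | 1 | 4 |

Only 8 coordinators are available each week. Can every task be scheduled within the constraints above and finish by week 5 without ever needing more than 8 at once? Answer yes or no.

yes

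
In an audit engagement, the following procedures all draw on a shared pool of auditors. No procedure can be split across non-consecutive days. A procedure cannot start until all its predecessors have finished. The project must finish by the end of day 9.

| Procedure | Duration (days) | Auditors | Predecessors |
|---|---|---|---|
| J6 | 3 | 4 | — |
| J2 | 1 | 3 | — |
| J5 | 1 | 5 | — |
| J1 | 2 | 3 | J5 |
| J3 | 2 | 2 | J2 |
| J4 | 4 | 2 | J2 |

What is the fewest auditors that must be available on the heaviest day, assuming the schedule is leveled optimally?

5

Early-start (J6@1, J2@1, J5@1, J1@2, J3@2, J4@2) gives peak 12: d1:12  d2:11  d3:11  d4:2  d5:2  d6:0  d7:0  d8:0  d9:0.
Shift J2→4, J5→5, J1→6, J3→8, J4→6.
Schedule J6@1, J2@4, J5@5, J1@6, J3@8, J4@6: d1:4  d2:4  d3:4  d4:3  d5:5  d6:5  d7:5  d8:4  d9:4 — peak 5.
Total auditor-days = 38 over 9 days ⇒ peak ≥ ⌈38/9⌉ = 5, so 5 is optimal.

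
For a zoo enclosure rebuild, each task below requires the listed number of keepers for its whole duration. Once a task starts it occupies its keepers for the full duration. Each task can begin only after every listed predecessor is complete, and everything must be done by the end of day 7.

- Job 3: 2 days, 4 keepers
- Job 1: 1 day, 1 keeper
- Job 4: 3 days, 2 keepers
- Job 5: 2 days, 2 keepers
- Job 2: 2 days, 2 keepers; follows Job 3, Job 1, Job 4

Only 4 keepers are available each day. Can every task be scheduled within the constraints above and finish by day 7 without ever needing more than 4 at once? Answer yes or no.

yes

Schedule Job 3@1, Job 1@3, Job 4@3, Job 5@4, Job 2@6: d1:4  d2:4  d3:3  d4:4  d5:4  d6:2  d7:2 — peak 4 ≤ 4.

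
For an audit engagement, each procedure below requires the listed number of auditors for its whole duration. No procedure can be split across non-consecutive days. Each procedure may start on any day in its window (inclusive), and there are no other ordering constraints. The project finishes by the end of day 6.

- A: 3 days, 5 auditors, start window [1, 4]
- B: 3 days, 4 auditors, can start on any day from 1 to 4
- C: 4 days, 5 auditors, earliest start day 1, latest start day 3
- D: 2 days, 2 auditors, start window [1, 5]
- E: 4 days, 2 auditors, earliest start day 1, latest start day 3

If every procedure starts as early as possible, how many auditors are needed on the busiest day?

18

Early-start schedule: A@1, B@1, C@1, D@1, E@1.
Load per day: day 1: 18, day 2: 18, day 3: 16, day 4: 7, day 5: 0, day 6: 0.
Peak is 18.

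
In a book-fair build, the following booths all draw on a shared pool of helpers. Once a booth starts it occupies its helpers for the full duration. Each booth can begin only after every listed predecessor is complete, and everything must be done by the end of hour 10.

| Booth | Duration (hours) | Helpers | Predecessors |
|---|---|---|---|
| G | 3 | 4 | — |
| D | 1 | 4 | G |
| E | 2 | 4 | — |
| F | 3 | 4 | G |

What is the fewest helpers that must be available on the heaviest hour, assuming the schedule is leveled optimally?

4

Early-start (G@1, D@4, E@1, F@4) gives peak 8: h1:8  h2:8  h3:4  h4:8  h5:4  h6:4  h7:0  h8:0  h9:0  h10:0.
Shift E→5, F→7.
Schedule G@1, D@4, E@5, F@7: h1:4  h2:4  h3:4  h4:4  h5:4  h6:4  h7:4  h8:4  h9:4  h10:0 — peak 4.
Total helper-hours = 36 over 10 hours ⇒ peak ≥ ⌈36/10⌉ = 4, so 4 is optimal.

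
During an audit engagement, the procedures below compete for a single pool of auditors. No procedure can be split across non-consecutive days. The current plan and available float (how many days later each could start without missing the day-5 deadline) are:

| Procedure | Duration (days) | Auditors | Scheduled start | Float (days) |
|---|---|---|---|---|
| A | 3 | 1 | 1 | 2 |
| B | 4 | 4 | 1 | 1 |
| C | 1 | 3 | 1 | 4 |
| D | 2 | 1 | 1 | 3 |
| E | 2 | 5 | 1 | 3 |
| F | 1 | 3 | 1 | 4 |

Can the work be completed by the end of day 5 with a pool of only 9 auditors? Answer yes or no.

Schedule A@1, B@1, C@1, D@1, E@4, F@2: d1:9  d2:9  d3:5  d4:9  d5:5 — peak 9 ≤ 9.

yes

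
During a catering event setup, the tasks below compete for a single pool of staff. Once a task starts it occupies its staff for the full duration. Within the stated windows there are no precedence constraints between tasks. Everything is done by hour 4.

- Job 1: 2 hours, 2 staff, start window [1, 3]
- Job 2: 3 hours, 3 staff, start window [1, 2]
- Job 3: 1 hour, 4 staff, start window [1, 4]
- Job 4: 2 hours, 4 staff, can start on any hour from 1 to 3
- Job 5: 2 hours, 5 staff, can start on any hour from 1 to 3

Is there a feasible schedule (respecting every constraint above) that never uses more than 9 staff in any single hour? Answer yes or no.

yes

Schedule Job 1@1, Job 2@1, Job 3@4, Job 4@1, Job 5@3: h1:9  h2:9  h3:8  h4:9 — peak 9 ≤ 9.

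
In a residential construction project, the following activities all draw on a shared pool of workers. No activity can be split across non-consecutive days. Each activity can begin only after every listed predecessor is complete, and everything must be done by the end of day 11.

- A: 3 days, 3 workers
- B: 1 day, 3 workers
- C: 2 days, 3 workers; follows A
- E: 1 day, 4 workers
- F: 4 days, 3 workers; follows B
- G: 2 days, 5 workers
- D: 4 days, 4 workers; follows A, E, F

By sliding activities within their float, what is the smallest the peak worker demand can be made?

7

Early-start (A@1, B@1, C@4, E@1, F@2, G@1, D@6) gives peak 15: d1:15  d2:11  d3:6  d4:6  d5:6  d6:4  d7:4  d8:4  d9:4  d10:0  d11:0.
Shift C→5, E→4, G→10.
Schedule A@1, B@1, C@5, E@4, F@2, G@10, D@6: d1:6  d2:6  d3:6  d4:7  d5:6  d6:7  d7:4  d8:4  d9:4  d10:5  d11:5 — peak 7.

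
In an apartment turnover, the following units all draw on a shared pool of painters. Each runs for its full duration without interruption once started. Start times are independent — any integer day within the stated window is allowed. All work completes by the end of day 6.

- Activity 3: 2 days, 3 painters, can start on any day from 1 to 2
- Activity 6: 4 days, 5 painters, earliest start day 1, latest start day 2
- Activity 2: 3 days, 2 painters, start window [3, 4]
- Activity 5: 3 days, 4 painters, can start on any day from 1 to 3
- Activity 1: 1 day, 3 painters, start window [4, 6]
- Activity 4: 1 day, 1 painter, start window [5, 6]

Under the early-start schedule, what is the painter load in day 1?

At early start, day 1 has: Activity 3, Activity 6, Activity 5.
Demand: 3 + 5 + 4 = 12.

12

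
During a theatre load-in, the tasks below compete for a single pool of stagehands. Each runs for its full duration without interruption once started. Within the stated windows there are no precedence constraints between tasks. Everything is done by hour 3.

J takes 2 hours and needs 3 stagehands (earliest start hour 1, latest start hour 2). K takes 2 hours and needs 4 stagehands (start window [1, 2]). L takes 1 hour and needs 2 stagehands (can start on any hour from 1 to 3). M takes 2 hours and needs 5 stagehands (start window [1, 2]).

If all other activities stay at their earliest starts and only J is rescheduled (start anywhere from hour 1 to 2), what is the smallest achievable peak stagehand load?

12

J@1: h1:14  h2:12  h3:0 → peak 14
J@2: h1:11  h2:12  h3:3 → peak 12
Best is J@2, peak 12.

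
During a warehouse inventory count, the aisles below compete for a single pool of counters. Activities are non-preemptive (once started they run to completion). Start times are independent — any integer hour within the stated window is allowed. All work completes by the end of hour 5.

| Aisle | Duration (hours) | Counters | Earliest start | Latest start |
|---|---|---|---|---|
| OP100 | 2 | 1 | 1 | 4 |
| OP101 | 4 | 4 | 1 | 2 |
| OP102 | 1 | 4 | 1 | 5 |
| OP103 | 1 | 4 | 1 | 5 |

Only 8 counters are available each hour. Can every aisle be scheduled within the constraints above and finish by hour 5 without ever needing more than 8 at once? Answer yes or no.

Schedule OP100@1, OP101@1, OP102@3, OP103@4: h1:5  h2:5  h3:8  h4:8  h5:0 — peak 8 ≤ 8.

yes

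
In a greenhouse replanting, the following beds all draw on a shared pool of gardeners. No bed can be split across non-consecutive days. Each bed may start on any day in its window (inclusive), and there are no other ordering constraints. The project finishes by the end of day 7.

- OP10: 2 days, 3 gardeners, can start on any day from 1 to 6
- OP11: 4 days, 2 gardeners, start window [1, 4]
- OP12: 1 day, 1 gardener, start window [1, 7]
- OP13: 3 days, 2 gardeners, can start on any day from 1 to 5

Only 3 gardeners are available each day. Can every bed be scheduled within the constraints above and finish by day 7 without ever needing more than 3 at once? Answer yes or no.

no

The minimum achievable peak is 4; 3 < 4, so no feasible schedule stays within the cap.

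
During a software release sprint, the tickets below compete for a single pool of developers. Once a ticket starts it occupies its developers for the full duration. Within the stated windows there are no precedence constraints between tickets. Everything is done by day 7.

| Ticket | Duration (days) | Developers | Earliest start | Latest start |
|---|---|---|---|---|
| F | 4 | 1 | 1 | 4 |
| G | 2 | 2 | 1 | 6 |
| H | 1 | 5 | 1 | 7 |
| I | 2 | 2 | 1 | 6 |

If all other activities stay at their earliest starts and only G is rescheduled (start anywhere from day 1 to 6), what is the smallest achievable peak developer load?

8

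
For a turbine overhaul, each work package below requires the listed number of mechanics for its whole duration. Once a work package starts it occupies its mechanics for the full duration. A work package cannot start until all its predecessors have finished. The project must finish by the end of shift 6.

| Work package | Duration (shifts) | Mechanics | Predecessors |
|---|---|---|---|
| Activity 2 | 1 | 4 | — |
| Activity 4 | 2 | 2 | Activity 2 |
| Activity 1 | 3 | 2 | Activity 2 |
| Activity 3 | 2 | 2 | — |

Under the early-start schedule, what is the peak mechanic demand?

6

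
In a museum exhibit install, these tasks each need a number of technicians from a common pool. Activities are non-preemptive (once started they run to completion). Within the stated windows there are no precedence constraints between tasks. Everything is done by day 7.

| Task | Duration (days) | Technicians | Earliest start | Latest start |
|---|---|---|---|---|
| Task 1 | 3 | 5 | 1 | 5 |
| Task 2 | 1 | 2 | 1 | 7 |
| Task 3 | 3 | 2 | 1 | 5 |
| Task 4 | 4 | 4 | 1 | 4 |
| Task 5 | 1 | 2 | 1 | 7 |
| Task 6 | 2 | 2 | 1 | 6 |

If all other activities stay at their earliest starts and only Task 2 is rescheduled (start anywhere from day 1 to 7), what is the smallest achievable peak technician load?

15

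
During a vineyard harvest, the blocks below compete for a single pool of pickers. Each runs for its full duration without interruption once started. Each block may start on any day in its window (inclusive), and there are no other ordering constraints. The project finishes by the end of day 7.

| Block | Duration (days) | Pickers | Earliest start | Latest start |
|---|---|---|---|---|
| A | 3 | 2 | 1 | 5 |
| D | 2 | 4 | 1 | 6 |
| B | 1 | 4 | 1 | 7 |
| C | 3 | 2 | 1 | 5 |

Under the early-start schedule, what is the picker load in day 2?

At early start, day 2 has: A, D, C.
Demand: 2 + 4 + 2 = 8.

8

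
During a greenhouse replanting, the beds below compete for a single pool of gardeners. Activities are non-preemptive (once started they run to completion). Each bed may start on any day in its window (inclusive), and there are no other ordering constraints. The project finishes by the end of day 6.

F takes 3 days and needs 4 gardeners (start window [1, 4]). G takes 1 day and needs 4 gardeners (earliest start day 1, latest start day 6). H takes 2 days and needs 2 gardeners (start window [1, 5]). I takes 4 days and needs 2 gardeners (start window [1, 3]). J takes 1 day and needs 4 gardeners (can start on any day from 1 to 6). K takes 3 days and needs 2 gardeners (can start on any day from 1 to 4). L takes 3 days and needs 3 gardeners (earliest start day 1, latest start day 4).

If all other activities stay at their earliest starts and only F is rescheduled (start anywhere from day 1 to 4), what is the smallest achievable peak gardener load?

F@1: d1:21  d2:13  d3:11  d4:2  d5:0  d6:0 → peak 21
F@2: d1:17  d2:13  d3:11  d4:6  d5:0  d6:0 → peak 17
F@3: d1:17  d2:9  d3:11  d4:6  d5:4  d6:0 → peak 17
F@4: d1:17  d2:9  d3:7  d4:6  d5:4  d6:4 → peak 17
Best is F@2, peak 17.

17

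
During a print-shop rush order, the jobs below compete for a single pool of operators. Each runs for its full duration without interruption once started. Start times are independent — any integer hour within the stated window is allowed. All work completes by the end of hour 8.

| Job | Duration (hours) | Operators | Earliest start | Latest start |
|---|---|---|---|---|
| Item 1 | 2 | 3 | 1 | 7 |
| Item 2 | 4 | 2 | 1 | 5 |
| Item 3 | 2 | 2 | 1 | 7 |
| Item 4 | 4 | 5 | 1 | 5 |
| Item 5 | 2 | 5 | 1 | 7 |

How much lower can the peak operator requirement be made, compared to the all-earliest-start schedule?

Early-start peak: h1:17  h2:17  h3:7  h4:7  h5:0  h6:0  h7:0  h8:0 ⇒ 17.
Leveled (Item 1@1, Item 2@1, Item 3@1, Item 4@3, Item 5@7): h1:7  h2:7  h3:7  h4:7  h5:5  h6:5  h7:5  h8:5 ⇒ 7.
Reduction 17 − 7 = 10.

10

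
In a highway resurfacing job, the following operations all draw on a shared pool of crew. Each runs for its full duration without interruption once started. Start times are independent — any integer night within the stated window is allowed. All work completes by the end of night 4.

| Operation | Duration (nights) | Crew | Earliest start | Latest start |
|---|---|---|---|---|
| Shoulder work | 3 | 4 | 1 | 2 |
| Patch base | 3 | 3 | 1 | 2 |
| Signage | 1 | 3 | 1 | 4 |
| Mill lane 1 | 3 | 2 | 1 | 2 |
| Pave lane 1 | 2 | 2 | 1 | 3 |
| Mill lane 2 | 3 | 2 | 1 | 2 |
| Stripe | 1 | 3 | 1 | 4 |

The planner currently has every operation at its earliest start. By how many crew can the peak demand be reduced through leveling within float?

6

Early-start peak: n1:19  n2:13  n3:11  n4:0 ⇒ 19.
Leveled (Shoulder work@1, Patch base@1, Signage@1, Mill lane 1@1, Pave lane 1@2, Mill lane 2@2, Stripe@4): n1:12  n2:13  n3:13  n4:5 ⇒ 13.
Reduction 19 − 13 = 6.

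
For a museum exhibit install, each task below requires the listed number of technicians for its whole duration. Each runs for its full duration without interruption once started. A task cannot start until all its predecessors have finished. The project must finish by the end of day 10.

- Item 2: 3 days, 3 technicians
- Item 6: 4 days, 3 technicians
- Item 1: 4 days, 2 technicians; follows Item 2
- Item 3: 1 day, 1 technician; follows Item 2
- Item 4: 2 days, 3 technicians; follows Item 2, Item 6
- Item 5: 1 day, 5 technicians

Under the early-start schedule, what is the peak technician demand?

11

Early-start schedule: Item 2@1, Item 6@1, Item 1@4, Item 3@4, Item 4@5, Item 5@1.
Load per day: day 1: 11, day 2: 6, day 3: 6, day 4: 6, day 5: 5, day 6: 5, day 7: 2, day 8: 0, day 9: 0, day 10: 0.
Peak is 11.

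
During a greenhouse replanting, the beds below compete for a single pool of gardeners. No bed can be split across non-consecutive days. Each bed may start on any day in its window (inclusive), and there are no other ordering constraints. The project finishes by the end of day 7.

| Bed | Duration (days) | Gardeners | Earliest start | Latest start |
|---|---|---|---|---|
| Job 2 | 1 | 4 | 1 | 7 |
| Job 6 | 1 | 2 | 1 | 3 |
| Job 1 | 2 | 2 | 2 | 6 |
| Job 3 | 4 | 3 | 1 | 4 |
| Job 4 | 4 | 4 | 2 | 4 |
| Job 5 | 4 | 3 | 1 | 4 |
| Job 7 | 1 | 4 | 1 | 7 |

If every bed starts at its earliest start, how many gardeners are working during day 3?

At early start, day 3 has: Job 1, Job 3, Job 4, Job 5.
Demand: 2 + 3 + 4 + 3 = 12.

12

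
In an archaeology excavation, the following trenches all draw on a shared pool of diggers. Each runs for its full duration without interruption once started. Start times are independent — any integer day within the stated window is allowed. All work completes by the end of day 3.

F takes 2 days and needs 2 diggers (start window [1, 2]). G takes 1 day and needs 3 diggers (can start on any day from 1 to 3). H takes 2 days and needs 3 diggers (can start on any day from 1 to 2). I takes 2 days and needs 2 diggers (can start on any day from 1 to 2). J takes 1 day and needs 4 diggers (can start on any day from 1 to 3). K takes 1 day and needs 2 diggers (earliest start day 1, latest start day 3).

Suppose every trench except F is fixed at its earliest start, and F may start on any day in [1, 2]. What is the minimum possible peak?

F@1: d1:16  d2:7  d3:0 → peak 16
F@2: d1:14  d2:7  d3:2 → peak 14
Best is F@2, peak 14.

14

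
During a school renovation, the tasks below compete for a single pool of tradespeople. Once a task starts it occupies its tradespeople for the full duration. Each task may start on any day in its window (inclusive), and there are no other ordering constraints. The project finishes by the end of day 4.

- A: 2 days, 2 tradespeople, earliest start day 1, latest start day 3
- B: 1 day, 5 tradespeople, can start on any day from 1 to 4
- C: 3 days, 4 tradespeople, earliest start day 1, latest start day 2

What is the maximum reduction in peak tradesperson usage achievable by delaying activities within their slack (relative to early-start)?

5

Early-start peak: d1:11  d2:6  d3:4  d4:0 ⇒ 11.
Leveled (A@1, B@4, C@1): d1:6  d2:6  d3:4  d4:5 ⇒ 6.
Reduction 11 − 6 = 5.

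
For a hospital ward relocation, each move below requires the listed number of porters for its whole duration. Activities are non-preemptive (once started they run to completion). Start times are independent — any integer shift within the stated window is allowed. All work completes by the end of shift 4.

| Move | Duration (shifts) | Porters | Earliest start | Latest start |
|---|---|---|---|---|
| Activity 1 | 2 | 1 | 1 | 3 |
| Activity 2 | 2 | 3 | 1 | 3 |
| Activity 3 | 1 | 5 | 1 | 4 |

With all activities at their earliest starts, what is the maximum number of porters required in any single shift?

9

Early-start schedule: Activity 1@1, Activity 2@1, Activity 3@1.
Load per shift: shift 1: 9, shift 2: 4, shift 3: 0, shift 4: 0.
Peak is 9.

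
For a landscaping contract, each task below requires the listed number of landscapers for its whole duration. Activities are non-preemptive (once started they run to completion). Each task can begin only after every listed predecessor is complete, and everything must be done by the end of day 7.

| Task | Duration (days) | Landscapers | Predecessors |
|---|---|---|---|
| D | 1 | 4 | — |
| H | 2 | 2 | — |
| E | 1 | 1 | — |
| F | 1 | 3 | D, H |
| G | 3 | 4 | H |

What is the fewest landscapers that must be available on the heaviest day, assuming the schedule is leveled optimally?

4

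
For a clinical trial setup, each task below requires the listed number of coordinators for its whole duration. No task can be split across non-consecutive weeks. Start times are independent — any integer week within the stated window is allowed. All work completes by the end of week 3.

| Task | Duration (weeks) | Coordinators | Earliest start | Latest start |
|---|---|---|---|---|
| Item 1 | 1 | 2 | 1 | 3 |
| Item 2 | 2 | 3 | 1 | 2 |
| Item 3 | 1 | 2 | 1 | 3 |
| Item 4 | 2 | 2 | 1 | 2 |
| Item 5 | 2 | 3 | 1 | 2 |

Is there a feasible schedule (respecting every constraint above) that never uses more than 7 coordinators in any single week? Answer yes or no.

no

The minimum achievable peak is 8; 7 < 8, so no feasible schedule stays within the cap.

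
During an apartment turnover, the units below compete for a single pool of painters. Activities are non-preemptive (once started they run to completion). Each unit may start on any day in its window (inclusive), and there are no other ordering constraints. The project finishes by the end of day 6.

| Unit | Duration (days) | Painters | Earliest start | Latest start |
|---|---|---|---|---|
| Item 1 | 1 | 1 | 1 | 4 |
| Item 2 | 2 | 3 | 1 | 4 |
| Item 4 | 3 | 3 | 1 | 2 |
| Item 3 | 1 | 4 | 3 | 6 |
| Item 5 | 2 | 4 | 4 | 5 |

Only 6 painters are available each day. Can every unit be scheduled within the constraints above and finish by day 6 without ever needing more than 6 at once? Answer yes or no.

yes

Schedule Item 1@1, Item 2@2, Item 4@1, Item 3@4, Item 5@5: d1:4  d2:6  d3:6  d4:4  d5:4  d6:4 — peak 6 ≤ 6.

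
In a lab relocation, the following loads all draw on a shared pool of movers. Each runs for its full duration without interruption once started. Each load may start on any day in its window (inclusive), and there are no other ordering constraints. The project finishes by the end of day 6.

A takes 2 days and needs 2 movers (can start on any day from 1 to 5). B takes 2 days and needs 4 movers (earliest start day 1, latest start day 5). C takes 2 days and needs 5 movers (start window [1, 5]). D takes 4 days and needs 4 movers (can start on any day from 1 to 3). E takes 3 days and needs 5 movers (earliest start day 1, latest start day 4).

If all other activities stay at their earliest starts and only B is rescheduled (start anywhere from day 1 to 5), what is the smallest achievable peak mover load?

B@1: d1:20  d2:20  d3:9  d4:4  d5:0  d6:0 → peak 20
B@2: d1:16  d2:20  d3:13  d4:4  d5:0  d6:0 → peak 20
B@3: d1:16  d2:16  d3:13  d4:8  d5:0  d6:0 → peak 16
B@4: d1:16  d2:16  d3:9  d4:8  d5:4  d6:0 → peak 16
B@5: d1:16  d2:16  d3:9  d4:4  d5:4  d6:4 → peak 16
Best is B@3, peak 16.

16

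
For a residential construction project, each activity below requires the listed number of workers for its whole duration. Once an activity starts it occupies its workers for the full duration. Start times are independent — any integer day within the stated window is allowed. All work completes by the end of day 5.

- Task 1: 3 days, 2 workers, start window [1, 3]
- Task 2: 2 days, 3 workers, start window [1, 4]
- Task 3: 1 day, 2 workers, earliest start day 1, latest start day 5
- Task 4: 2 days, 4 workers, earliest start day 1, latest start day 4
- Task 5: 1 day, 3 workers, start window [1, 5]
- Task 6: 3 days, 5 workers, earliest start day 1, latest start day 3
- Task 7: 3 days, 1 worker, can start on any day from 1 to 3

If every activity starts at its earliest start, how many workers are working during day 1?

At early start, day 1 has: Task 1, Task 2, Task 3, Task 4, Task 5, Task 6, Task 7.
Demand: 2 + 3 + 2 + 4 + 3 + 5 + 1 = 20.

20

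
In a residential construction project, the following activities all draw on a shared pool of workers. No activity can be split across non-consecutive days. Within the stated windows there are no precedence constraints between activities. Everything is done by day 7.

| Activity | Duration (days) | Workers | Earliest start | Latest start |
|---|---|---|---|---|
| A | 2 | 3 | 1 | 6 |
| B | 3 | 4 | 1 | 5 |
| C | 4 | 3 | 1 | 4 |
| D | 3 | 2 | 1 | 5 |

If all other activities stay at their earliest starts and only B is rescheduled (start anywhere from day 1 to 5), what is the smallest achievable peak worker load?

8

B@1: d1:12  d2:12  d3:9  d4:3  d5:0  d6:0  d7:0 → peak 12
B@2: d1:8  d2:12  d3:9  d4:7  d5:0  d6:0  d7:0 → peak 12
B@3: d1:8  d2:8  d3:9  d4:7  d5:4  d6:0  d7:0 → peak 9
B@4: d1:8  d2:8  d3:5  d4:7  d5:4  d6:4  d7:0 → peak 8
B@5: d1:8  d2:8  d3:5  d4:3  d5:4  d6:4  d7:4 → peak 8
Best is B@4, peak 8.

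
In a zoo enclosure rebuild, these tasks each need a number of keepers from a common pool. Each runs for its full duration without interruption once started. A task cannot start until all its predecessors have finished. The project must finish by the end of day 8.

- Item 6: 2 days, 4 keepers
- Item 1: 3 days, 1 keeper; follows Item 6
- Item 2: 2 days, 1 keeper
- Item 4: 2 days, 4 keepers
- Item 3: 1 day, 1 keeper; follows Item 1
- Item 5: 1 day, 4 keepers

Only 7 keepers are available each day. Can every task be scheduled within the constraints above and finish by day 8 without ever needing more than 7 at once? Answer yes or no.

Schedule Item 6@1, Item 1@3, Item 2@1, Item 4@3, Item 3@6, Item 5@5: d1:5  d2:5  d3:5  d4:5  d5:5  d6:1  d7:0  d8:0 — peak 5 ≤ 7.

yes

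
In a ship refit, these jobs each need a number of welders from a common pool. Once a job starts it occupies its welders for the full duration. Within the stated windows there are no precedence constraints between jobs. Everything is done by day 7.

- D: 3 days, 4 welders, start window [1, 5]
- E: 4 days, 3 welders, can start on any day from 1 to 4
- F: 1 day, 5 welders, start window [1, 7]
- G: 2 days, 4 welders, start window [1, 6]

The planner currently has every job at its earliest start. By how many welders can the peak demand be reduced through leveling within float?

Early-start peak: d1:16  d2:11  d3:7  d4:3  d5:0  d6:0  d7:0 ⇒ 16.
Leveled (D@1, E@1, F@5, G@6): d1:7  d2:7  d3:7  d4:3  d5:5  d6:4  d7:4 ⇒ 7.
Reduction 16 − 7 = 9.

9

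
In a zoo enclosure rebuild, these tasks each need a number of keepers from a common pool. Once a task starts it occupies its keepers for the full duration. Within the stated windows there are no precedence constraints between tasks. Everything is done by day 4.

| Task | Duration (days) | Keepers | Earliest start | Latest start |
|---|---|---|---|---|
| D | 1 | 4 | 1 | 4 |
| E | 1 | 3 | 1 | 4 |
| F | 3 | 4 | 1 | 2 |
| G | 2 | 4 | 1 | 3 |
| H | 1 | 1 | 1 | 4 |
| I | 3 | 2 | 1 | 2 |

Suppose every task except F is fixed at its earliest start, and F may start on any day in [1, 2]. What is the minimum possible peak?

14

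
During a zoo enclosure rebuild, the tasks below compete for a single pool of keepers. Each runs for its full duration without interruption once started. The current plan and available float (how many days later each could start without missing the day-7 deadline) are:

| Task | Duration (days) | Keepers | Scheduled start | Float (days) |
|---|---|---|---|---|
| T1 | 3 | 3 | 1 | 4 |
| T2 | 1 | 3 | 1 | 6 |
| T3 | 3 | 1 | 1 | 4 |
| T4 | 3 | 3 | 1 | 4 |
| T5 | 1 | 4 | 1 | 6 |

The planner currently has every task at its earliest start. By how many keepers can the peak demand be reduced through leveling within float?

Early-start peak: d1:14  d2:7  d3:7  d4:0  d5:0  d6:0  d7:0 ⇒ 14.
Leveled (T1@1, T2@1, T3@2, T4@4, T5@7): d1:6  d2:4  d3:4  d4:4  d5:3  d6:3  d7:4 ⇒ 6.
Reduction 14 − 6 = 8.

8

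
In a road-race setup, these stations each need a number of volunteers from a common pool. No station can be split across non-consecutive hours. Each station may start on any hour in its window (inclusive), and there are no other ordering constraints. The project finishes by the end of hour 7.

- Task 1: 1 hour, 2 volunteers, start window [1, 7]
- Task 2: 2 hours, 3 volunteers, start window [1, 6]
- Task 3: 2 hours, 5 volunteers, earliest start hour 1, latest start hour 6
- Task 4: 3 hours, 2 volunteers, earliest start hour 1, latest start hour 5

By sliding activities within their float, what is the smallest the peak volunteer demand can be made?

5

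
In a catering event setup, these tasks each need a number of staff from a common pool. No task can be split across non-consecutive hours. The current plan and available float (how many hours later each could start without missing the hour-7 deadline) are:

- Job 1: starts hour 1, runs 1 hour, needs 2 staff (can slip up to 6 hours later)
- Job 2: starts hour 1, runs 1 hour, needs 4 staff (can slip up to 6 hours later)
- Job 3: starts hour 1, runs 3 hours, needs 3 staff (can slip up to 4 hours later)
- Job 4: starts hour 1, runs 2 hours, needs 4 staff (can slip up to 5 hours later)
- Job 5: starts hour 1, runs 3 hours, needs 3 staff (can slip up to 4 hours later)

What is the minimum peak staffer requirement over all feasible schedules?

6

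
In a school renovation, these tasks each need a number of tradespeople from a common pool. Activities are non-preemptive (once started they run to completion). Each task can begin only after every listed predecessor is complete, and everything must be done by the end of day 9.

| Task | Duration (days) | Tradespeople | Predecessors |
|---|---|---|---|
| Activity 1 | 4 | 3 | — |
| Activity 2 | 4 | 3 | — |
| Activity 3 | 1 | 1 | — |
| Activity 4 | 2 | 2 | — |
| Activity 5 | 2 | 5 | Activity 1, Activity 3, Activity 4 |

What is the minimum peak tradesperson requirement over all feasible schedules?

6

Early-start (Activity 1@1, Activity 2@1, Activity 3@1, Activity 4@1, Activity 5@5) gives peak 9: d1:9  d2:8  d3:6  d4:6  d5:5  d6:5  d7:0  d8:0  d9:0.
Shift Activity 3→5, Activity 4→5, Activity 5→7.
Schedule Activity 1@1, Activity 2@1, Activity 3@5, Activity 4@5, Activity 5@7: d1:6  d2:6  d3:6  d4:6  d5:3  d6:2  d7:5  d8:5  d9:0 — peak 6.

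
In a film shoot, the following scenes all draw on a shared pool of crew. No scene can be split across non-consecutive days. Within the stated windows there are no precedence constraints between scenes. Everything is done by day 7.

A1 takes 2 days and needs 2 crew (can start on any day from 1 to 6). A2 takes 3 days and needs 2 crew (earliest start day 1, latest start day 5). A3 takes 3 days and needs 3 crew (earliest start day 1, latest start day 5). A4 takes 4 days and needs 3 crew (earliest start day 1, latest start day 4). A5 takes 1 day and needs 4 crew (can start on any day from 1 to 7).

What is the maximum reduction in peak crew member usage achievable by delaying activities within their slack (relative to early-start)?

Early-start peak: d1:14  d2:10  d3:8  d4:3  d5:0  d6:0  d7:0 ⇒ 14.
Leveled (A1@1, A2@1, A3@4, A4@3, A5@7): d1:4  d2:4  d3:5  d4:6  d5:6  d6:6  d7:4 ⇒ 6.
Reduction 14 − 6 = 8.

8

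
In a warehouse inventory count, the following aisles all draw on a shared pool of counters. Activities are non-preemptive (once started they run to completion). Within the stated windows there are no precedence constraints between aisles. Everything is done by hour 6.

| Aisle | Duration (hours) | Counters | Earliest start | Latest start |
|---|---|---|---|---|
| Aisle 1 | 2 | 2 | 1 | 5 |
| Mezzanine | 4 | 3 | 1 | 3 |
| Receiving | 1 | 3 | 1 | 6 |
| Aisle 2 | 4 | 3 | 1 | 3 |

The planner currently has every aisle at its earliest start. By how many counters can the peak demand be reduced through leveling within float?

Early-start peak: h1:11  h2:8  h3:6  h4:6  h5:0  h6:0 ⇒ 11.
Leveled (Aisle 1@1, Mezzanine@1, Receiving@5, Aisle 2@3): h1:5  h2:5  h3:6  h4:6  h5:6  h6:3 ⇒ 6.
Reduction 11 − 6 = 5.

5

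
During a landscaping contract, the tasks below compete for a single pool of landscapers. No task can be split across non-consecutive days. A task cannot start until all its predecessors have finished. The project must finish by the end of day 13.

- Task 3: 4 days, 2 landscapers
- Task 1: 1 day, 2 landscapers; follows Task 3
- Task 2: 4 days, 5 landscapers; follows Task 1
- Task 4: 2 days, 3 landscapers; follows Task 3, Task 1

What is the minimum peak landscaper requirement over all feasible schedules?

Early-start (Task 3@1, Task 1@5, Task 2@6, Task 4@6) gives peak 8: d1:2  d2:2  d3:2  d4:2  d5:2  d6:8  d7:8  d8:5  d9:5  d10:0  d11:0  d12:0  d13:0.
Shift Task 4→10.
Schedule Task 3@1, Task 1@5, Task 2@6, Task 4@10: d1:2  d2:2  d3:2  d4:2  d5:2  d6:5  d7:5  d8:5  d9:5  d10:3  d11:3  d12:0  d13:0 — peak 5.

5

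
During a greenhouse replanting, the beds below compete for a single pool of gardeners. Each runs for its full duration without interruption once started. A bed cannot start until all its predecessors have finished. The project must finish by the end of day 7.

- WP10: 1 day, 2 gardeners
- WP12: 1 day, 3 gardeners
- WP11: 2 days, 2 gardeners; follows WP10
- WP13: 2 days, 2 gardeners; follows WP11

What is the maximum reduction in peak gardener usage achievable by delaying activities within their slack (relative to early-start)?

2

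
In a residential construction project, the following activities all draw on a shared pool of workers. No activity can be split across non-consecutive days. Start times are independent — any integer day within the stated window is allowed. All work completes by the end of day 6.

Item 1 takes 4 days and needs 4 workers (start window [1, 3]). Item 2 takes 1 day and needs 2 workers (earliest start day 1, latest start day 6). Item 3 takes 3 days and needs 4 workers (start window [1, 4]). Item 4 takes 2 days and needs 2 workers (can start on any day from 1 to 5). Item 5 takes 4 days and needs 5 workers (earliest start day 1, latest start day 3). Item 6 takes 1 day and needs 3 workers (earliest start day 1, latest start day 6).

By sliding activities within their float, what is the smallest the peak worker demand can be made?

Early-start (Item 1@1, Item 2@1, Item 3@1, Item 4@1, Item 5@1, Item 6@1) gives peak 20: d1:20  d2:15  d3:13  d4:9  d5:0  d6:0.
Shift Item 5→3, Item 6→2.
Schedule Item 1@1, Item 2@1, Item 3@1, Item 4@1, Item 5@3, Item 6@2: d1:12  d2:13  d3:13  d4:9  d5:5  d6:5 — peak 13.

13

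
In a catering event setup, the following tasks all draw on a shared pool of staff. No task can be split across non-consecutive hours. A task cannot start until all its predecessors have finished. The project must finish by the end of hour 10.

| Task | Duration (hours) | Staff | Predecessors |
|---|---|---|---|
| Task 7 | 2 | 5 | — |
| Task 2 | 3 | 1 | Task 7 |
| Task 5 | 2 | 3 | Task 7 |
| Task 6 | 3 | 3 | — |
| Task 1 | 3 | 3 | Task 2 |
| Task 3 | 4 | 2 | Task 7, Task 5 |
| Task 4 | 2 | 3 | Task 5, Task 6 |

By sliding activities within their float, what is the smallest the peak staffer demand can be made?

Early-start (Task 7@1, Task 2@3, Task 5@3, Task 6@1, Task 1@6, Task 3@5, Task 4@5) gives peak 8: h1:8  h2:8  h3:7  h4:4  h5:6  h6:8  h7:5  h8:5  h9:0  h10:0.
Shift Task 6→5, Task 1→8, Task 4→9.
Schedule Task 7@1, Task 2@3, Task 5@3, Task 6@5, Task 1@8, Task 3@5, Task 4@9: h1:5  h2:5  h3:4  h4:4  h5:6  h6:5  h7:5  h8:5  h9:6  h10:6 — peak 6.
Total staffer-hours = 51 over 10 hours ⇒ peak ≥ ⌈51/10⌉ = 6, so 6 is optimal.

6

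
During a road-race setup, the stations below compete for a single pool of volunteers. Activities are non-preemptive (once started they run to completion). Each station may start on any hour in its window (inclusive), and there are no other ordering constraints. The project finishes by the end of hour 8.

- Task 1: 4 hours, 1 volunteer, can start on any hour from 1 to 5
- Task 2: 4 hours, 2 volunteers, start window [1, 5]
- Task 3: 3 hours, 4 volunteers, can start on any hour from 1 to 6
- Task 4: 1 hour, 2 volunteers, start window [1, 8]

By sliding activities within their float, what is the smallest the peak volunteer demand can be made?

4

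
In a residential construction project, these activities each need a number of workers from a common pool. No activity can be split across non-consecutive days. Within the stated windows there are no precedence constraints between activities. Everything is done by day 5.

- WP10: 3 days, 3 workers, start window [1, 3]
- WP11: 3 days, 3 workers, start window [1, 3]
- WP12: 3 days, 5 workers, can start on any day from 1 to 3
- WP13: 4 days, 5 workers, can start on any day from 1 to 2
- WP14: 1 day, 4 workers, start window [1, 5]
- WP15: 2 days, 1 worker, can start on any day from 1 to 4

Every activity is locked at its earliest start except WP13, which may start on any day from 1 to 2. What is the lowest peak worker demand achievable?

17

WP13@1: d1:21  d2:17  d3:16  d4:5  d5:0 → peak 21
WP13@2: d1:16  d2:17  d3:16  d4:5  d5:5 → peak 17
Best is WP13@2, peak 17.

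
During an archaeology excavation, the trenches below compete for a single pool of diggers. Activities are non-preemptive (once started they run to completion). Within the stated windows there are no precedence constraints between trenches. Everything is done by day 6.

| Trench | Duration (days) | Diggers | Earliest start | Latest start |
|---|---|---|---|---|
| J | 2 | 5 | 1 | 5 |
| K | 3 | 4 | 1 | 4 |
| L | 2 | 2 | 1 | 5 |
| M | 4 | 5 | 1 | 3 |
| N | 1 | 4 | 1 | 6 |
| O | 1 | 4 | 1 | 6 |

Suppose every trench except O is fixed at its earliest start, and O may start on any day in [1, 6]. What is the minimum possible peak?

20

O@1: d1:24  d2:16  d3:9  d4:5  d5:0  d6:0 → peak 24
O@2: d1:20  d2:20  d3:9  d4:5  d5:0  d6:0 → peak 20
O@3: d1:20  d2:16  d3:13  d4:5  d5:0  d6:0 → peak 20
O@4: d1:20  d2:16  d3:9  d4:9  d5:0  d6:0 → peak 20
O@5: d1:20  d2:16  d3:9  d4:5  d5:4  d6:0 → peak 20
O@6: d1:20  d2:16  d3:9  d4:5  d5:0  d6:4 → peak 20
Best is O@2, peak 20.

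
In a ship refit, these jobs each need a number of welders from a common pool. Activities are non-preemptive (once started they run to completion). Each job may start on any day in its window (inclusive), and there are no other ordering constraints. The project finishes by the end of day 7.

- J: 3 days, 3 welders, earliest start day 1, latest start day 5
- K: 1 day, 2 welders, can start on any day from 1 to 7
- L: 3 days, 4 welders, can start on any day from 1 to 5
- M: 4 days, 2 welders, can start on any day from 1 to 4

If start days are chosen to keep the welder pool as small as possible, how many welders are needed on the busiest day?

5

Early-start (J@1, K@1, L@1, M@1) gives peak 11: d1:11  d2:9  d3:9  d4:2  d5:0  d6:0  d7:0.
Shift K→4, L→5.
Schedule J@1, K@4, L@5, M@1: d1:5  d2:5  d3:5  d4:4  d5:4  d6:4  d7:4 — peak 5.
Total welder-days = 31 over 7 days ⇒ peak ≥ ⌈31/7⌉ = 5, so 5 is optimal.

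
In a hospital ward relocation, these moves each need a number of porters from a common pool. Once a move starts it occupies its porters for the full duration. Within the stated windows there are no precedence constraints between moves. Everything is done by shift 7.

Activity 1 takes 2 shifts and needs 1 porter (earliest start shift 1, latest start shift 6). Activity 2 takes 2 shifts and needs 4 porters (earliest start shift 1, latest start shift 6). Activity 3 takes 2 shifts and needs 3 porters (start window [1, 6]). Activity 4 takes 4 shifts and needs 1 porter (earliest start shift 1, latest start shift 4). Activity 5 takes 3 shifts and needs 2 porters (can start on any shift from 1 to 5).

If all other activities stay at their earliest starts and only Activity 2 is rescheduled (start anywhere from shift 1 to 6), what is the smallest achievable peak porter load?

7

Activity 2@1: s1:11  s2:11  s3:3  s4:1  s5:0  s6:0  s7:0 → peak 11
Activity 2@2: s1:7  s2:11  s3:7  s4:1  s5:0  s6:0  s7:0 → peak 11
Activity 2@3: s1:7  s2:7  s3:7  s4:5  s5:0  s6:0  s7:0 → peak 7
Activity 2@4: s1:7  s2:7  s3:3  s4:5  s5:4  s6:0  s7:0 → peak 7
Activity 2@5: s1:7  s2:7  s3:3  s4:1  s5:4  s6:4  s7:0 → peak 7
Activity 2@6: s1:7  s2:7  s3:3  s4:1  s5:0  s6:4  s7:4 → peak 7
Best is Activity 2@3, peak 7.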